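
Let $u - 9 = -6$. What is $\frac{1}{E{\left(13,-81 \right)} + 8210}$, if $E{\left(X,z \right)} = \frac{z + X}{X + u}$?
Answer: $\frac{4}{32823} \approx 0.00012187$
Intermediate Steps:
$u = 3$ ($u = 9 - 6 = 3$)
$E{\left(X,z \right)} = \frac{X + z}{3 + X}$ ($E{\left(X,z \right)} = \frac{z + X}{X + 3} = \frac{X + z}{3 + X}$)
$\frac{1}{E{\left(13,-81 \right)} + 8210} = \frac{1}{\frac{13 - 81}{3 + 13} + 8210} = \frac{1}{\frac{1}{16} \left(-68\right) + 8210} = \frac{1}{- \frac{17}{4} + 8210} = \frac{1}{\frac{32823}{4}} = \frac{4}{32823}$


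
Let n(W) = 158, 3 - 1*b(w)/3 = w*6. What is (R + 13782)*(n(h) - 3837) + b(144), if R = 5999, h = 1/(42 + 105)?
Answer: -72776882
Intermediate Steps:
h = 1/147 ≈ 0.0068027
b(w) = 9 - 18*w (b(w) = 9 - 3*w*6 = 9 - 18*w)
(R + 13782)*(n(h) - 3837) + b(144) = (5999 + 13782)*(158 - 3837) + (9 - 18*144) = 19781*(-3679) + (9 - 2592) = -72774299 - 2583 = -72776882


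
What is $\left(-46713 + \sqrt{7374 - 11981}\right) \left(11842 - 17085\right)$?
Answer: $244916259 - 5243 i \sqrt{4607} \approx 2.4492 \cdot 10^{8} - 3.5587 \cdot 10^{5} i$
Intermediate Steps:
$\left(-46713 + \sqrt{7374 - 11981}\right) \left(11842 - 17085\right) = \left(-46713 + \sqrt{-4607}\right) \left(-5243\right) = \left(-46713 + i \sqrt{4607}\right) \left(-5243\right) = 244916259 - 5243 i \sqrt{4607}$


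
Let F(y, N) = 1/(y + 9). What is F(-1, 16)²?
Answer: 1/64 ≈ 0.015625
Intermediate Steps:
F(y, N) = 1/(9 + y)
F(-1, 16)² = (1/(9 - 1))² = (1/8)² = (⅛)² = 1/64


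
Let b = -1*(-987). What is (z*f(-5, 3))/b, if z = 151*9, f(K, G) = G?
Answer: 1359/329 ≈ 4.1307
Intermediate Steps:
z = 1359
b = 987
(z*f(-5, 3))/b = (1359*3)/987 = 4077*(1/987) = 1359/329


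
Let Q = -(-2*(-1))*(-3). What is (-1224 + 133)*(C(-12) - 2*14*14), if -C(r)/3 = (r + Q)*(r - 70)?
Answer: 2037988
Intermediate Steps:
Q = 6 (Q = -2*(-3) = -1*(-6) = 6)
C(r) = -3*(-70 + r)*(6 + r) (C(r) = -3*(r + 6)*(r - 70) = -3*(6 + r)*(-70 + r) = -3*(-70 + r)*(6 + r))
(-1224 + 133)*(C(-12) - 2*14*14) = (-1224 + 133)*((1260 - 3*(-12)**2 + 192*(-12)) - 2*14*14) = -1091*((1260 - 3*144 - 2304) - 28*14) = -1091*((1260 - 432 - 2304) - 392) = -1091*(-1476 - 392) = -1091*(-1868) = 2037988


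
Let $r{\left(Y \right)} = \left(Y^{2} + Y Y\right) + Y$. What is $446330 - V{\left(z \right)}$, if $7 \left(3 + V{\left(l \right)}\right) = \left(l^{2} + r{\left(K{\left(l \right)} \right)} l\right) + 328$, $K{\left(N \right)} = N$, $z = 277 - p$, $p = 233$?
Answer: $\frac{2949763}{7} \approx 4.2139 \cdot 10^{5}$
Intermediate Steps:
$z = 44$ ($z = 277 - 233 = 44$)
$r{\left(Y \right)} = Y + 2 Y^{2}$ ($r{\left(Y \right)} = \left(Y^{2} + Y^{2}\right) + Y = 2 Y^{2} + Y = Y + 2 Y^{2}$)
$V{\left(l \right)} = \frac{307}{7} + \frac{l^{2}}{7} + \frac{l^{2} \left(1 + 2 l\right)}{7}$ ($V{\left(l \right)} = -3 + \frac{\left(l^{2} + l \left(1 + 2 l\right) l\right) + 328}{7} = -3 + \frac{\left(l^{2} + l^{2} \left(1 + 2 l\right)\right) + 328}{7} = -3 + \frac{328 + l^{2} + l^{2} \left(1 + 2 l\right)}{7} = -3 + \left(\frac{328}{7} + \frac{l^{2}}{7} + \frac{l^{2} \left(1 + 2 l\right)}{7}\right) = \frac{307}{7} + \frac{l^{2}}{7} + \frac{l^{2} \left(1 + 2 l\right)}{7}$)
$446330 - V{\left(z \right)} = 446330 - \left(\frac{307}{7} + \frac{2 \cdot 44^{2}}{7} + \frac{2 \cdot 44^{3}}{7}\right) = 446330 - \left(\frac{307}{7} + \frac{2}{7} \cdot 1936 + \frac{2}{7} \cdot 85184\right) = 446330 - \left(\frac{307}{7} + \frac{3872}{7} + \frac{170368}{7}\right) = 446330 - \frac{174547}{7} = \frac{2949763}{7}$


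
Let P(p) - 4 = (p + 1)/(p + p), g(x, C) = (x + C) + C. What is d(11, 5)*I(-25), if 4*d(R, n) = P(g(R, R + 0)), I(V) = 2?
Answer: 149/66 ≈ 2.2576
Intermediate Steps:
g(x, C) = x + 2*C (g(x, C) = (C + x) + C = x + 2*C)
P(p) = 4 + (1 + p)/(2*p) (P(p) = 4 + (p + 1)/(p + p) = 4 + (1 + p)/((2*p)) = 4 + (1 + p)*(1/(2*p)) = 4 + (1 + p)/(2*p))
d(R, n) = (1 + 27*R)/(24*R) (d(R, n) = ((1 + 9*(R + 2*(R + 0)))/(2*(R + 2*(R + 0))))/4 = ((1 + 9*(R + 2*R))/(2*(R + 2*R)))/4 = ((1 + 9*(3*R))/(2*((3*R))))/4 = ((1/(3*R))*(1 + 27*R)/2)/4 = ((1 + 27*R)/(6*R))/4 = (1 + 27*R)/(24*R))
d(11, 5)*I(-25) = ((1/24)*(1 + 27*11)/11)*2 = ((1/24)*(1/11)*(1 + 297))*2 = ((1/24)*(1/11)*298)*2 = (149/132)*2 = 149/66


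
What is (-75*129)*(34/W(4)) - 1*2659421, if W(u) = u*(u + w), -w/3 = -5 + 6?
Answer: -5483317/2 ≈ -2.7417e+6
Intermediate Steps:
w = -3 (w = -3*(-5 + 6) = -3*1 = -3)
W(u) = u*(-3 + u) (W(u) = u*(u - 3) = u*(-3 + u))
(-75*129)*(34/W(4)) - 1*2659421 = (-75*129)*(34/((4*(-3 + 4)))) - 1*2659421 = -328950/(4*1) - 2659421 = -328950/4 - 2659421 = -9675*17/2 - 2659421 = -164475/2 - 2659421 = -5483317/2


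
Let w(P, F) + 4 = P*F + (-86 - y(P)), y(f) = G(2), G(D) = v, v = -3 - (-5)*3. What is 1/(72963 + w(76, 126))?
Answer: 1/82437 ≈ 1.2130e-5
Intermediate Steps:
v = 12 (v = -3 - 1*(-15) = -3 + 15 = 12)
G(D) = 12
y(f) = 12
w(P, F) = -102 + F*P (w(P, F) = -4 + (P*F + (-86 - 1*12)) = -4 + (F*P + (-86 - 12)) = -4 + (F*P - 98) = -4 + (-98 + F*P) = -102 + F*P)
1/(72963 + w(76, 126)) = 1/(72963 + (-102 + 126*76)) = 1/(72963 + (-102 + 9576)) = 1/(72963 + 9474) = 1/82437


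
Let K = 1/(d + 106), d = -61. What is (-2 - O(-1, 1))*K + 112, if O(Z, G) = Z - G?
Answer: 112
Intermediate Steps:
K = 1/45 (K = 1/(-61 + 106) = 1/45 ≈ 0.022222)
(-2 - O(-1, 1))*K + 112 = (-2 - (-1 - 1*1))*(1/45) + 112 = (-2 - (-1 - 1))*(1/45) + 112 = (-2 - 1*(-2))*(1/45) + 112 = (-2 + 2)*(1/45) + 112 = 0*(1/45) + 112 = 0 + 112 = 112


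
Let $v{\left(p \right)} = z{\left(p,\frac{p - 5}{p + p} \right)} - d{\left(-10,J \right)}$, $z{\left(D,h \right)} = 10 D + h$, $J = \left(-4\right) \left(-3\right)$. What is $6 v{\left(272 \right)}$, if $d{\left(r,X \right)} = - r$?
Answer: $\frac{4423521}{272} \approx 16263.0$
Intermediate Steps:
$J = 12$
$z{\left(D,h \right)} = h + 10 D$
$v{\left(p \right)} = -10 + 10 p + \frac{-5 + p}{2 p}$ ($v{\left(p \right)} = \left(\frac{p - 5}{p + p} + 10 p\right) - \left(-1\right) \left(-10\right) = \left(\frac{-5 + p}{2 p} + 10 p\right) - 10 = \left(10 p + \frac{-5 + p}{2 p}\right) - 10 = -10 + 10 p + \frac{-5 + p}{2 p}$)
$6 v{\left(272 \right)} = 6 \left(- \frac{19}{2} + 10 \cdot 272 - \frac{5}{2 \cdot 272}\right) = 6 \left(- \frac{19}{2} + 2720 - \frac{5}{544}\right) = 6 \cdot \frac{1474507}{544} = \frac{4423521}{272}$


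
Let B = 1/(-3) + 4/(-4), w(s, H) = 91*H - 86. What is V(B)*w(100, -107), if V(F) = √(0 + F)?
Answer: -19646*I*√3/3 ≈ -11343.0*I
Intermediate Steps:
w(s, H) = -86 + 91*H
B = -4/3 (B = 1*(-⅓) + 4*(-¼) = -⅓ - 1 = -4/3 ≈ -1.3333)
V(F) = √F
V(B)*w(100, -107) = √(-4/3)*(-86 + 91*(-107)) = (2*I*√3/3)*(-86 - 9737) = (2*I*√3/3)*(-9823) = -19646*I*√3/3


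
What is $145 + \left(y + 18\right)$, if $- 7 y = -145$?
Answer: $\frac{1286}{7} \approx 183.71$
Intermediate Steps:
$y = \frac{145}{7}$ ($y = \left(- \frac{1}{7}\right) \left(-145\right) = \frac{145}{7} \approx 20.714$)
$145 + \left(y + 18\right) = 145 + \left(\frac{145}{7} + 18\right) = 145 + \frac{271}{7} = \frac{1286}{7}$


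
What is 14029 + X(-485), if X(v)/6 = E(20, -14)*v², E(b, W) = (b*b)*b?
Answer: 11290814029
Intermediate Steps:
E(b, W) = b³ (E(b, W) = b²*b = b³)
X(v) = 48000*v² (X(v) = 6*(20³*v²) = 6*(8000*v²) = 48000*v²)
14029 + X(-485) = 14029 + 48000*(-485)² = 14029 + 48000*235225 = 14029 + 11290800000 = 11290814029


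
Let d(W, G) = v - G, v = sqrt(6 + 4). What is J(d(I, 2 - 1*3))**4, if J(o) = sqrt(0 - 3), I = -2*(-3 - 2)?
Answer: 9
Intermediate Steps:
I = 10 (I = -2*(-5) = 10)
v = sqrt(10) ≈ 3.1623
d(W, G) = sqrt(10) - G
J(o) = I*sqrt(3) (J(o) = sqrt(-3) = I*sqrt(3))
J(d(I, 2 - 1*3))**4 = (I*sqrt(3))**4 = 9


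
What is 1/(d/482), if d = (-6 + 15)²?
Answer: 482/81 ≈ 5.9506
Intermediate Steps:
d = 81 (d = 9² = 81)
1/(d/482) = 1/(81/482) = 482/81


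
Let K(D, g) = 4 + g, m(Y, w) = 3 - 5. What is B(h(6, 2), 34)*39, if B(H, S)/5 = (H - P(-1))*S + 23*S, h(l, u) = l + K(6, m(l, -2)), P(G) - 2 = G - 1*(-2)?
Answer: 185640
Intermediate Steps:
P(G) = 4 + G (P(G) = 2 + (G - 1*(-2)) = 2 + (G + 2) = 2 + (2 + G) = 4 + G)
m(Y, w) = -2
h(l, u) = 2 + l (h(l, u) = l + (4 - 2) = l + 2 = 2 + l)
B(H, S) = 115*S + 5*S*(-3 + H) (B(H, S) = 5*((H - (4 - 1))*S + 23*S) = 5*((H - 1*3)*S + 23*S) = 5*((H - 3)*S + 23*S) = 5*((-3 + H)*S + 23*S) = 5*(S*(-3 + H) + 23*S) = 5*(23*S + S*(-3 + H)) = 115*S + 5*S*(-3 + H))
B(h(6, 2), 34)*39 = (5*34*(20 + (2 + 6)))*39 = (5*34*(20 + 8))*39 = (5*34*28)*39 = 4760*39 = 185640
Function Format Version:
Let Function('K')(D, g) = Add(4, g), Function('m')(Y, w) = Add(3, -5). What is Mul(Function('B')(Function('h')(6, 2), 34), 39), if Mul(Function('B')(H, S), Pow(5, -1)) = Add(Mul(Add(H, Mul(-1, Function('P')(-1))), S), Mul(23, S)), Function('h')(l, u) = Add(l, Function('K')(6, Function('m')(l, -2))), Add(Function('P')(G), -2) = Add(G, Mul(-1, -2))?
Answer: 185640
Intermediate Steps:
Function('P')(G) = Add(4, G) (Function('P')(G) = Add(2, Add(G, Mul(-1, -2))) = Add(2, Add(G, 2)) = Add(2, Add(2, G)) = Add(4, G))
Function('m')(Y, w) = -2
Function('h')(l, u) = Add(2, l) (Function('h')(l, u) = Add(l, Add(4, -2)) = Add(l, 2) = Add(2, l))
Function('B')(H, S) = Add(Mul(115, S), Mul(5, S, Add(-3, H))) (Function('B')(H, S) = Mul(5, Add(Mul(Add(H, Mul(-1, Add(4, -1))), S), Mul(23, S))) = Mul(5, Add(Mul(Add(H, Mul(-1, 3)), S), Mul(23, S))) = Mul(5, Add(Mul(Add(H, -3), S), Mul(23, S))) = Mul(5, Add(Mul(Add(-3, H), S), Mul(23, S))) = Mul(5, Add(Mul(S, Add(-3, H)), Mul(23, S))) = Mul(5, Add(Mul(23, S), Mul(S, Add(-3, H)))) = Add(Mul(115, S), Mul(5, S, Add(-3, H))))
Mul(Function('B')(Function('h')(6, 2), 34), 39) = Mul(Mul(5, 34, Add(20, Add(2, 6))), 39) = Mul(Mul(5, 34, Add(20, 8)), 39) = Mul(Mul(5, 34, 28), 39) = Mul(4760, 39) = 185640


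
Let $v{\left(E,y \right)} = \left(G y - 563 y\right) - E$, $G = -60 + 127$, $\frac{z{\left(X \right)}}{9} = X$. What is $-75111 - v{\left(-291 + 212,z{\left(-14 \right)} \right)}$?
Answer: $-137686$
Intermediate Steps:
$z{\left(X \right)} = 9 X$
$G = 67$
$v{\left(E,y \right)} = - E - 496 y$ ($v{\left(E,y \right)} = \left(67 y - 563 y\right) - E = - 496 y - E = - E - 496 y$)
$-75111 - v{\left(-291 + 212,z{\left(-14 \right)} \right)} = -75111 - \left(- (-291 + 212) - 496 \cdot 9 \left(-14\right)\right) = -75111 - \left(\left(-1\right) \left(-79\right) - -62496\right) = -75111 - \left(79 + 62496\right) = -75111 - 62575 = -137686$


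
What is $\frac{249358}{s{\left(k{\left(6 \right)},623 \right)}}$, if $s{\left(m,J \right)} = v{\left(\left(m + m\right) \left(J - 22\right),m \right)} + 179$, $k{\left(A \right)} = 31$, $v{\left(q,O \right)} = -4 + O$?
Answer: $\frac{124679}{103} \approx 1210.5$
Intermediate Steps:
$s{\left(m,J \right)} = 175 + m$ ($s{\left(m,J \right)} = \left(-4 + m\right) + 179 = 175 + m$)
$\frac{249358}{s{\left(k{\left(6 \right)},623 \right)}} = \frac{249358}{175 + 31} = \frac{249358}{206} = 249358 \cdot \frac{1}{206} = \frac{124679}{103}$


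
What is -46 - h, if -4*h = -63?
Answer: -247/4 ≈ -61.750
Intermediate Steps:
h = 63/4 (h = -1/4*(-63) = 63/4 ≈ 15.750)
-46 - h = -46 - 1*63/4 = -46 - 63/4 = -247/4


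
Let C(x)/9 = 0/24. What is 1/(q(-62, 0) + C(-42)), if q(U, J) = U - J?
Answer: -1/62 ≈ -0.016129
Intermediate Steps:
C(x) = 0 (C(x) = 9*(0/24) = 9*(0*(1/24)) = 9*0 = 0)
1/(q(-62, 0) + C(-42)) = 1/((-62 - 1*0) + 0) = 1/((-62 + 0) + 0) = 1/(-62 + 0) = 1/(-62) = -1/62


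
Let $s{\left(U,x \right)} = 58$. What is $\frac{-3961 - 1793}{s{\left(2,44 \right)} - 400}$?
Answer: $\frac{959}{57} \approx 16.825$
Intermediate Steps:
$\frac{-3961 - 1793}{s{\left(2,44 \right)} - 400} = \frac{-3961 - 1793}{58 - 400} = - \frac{5754}{-342} = \left(-5754\right) \left(- \frac{1}{342}\right) = \frac{959}{57}$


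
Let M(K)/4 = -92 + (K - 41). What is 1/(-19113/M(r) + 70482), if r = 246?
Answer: 452/31838751 ≈ 1.4197e-5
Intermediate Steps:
M(K) = -532 + 4*K (M(K) = 4*(-92 + (K - 41)) = 4*(-92 + (-41 + K)) = 4*(-133 + K) = -532 + 4*K)
1/(-19113/M(r) + 70482) = 1/(-19113/(-532 + 4*246) + 70482) = 1/(-19113/(-532 + 984) + 70482) = 1/(-19113/452 + 70482) = 1/(31838751/452) = 452/31838751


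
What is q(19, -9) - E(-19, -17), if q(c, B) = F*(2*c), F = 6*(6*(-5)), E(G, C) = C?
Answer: -6823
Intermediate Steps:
F = -180 (F = 6*(-30) = -180)
q(c, B) = -360*c
q(19, -9) - E(-19, -17) = -360*19 - 1*(-17) = -6840 + 17 = -6823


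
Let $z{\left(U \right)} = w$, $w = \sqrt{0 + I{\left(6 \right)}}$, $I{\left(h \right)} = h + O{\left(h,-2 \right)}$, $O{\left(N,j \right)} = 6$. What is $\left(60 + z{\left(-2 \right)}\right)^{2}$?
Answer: $3612 + 240 \sqrt{3} \approx 4027.7$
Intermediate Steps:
$I{\left(h \right)} = 6 + h$ ($I{\left(h \right)} = h + 6 = 6 + h$)
$w = 2 \sqrt{3}$ ($w = \sqrt{0 + \left(6 + 6\right)} = \sqrt{0 + 12} = \sqrt{12} = 2 \sqrt{3} \approx 3.4641$)
$z{\left(U \right)} = 2 \sqrt{3}$
$\left(60 + z{\left(-2 \right)}\right)^{2} = \left(60 + 2 \sqrt{3}\right)^{2}$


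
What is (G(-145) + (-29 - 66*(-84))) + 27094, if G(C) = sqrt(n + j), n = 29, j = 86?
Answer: 32609 + sqrt(115) ≈ 32620.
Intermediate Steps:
G(C) = sqrt(115) (G(C) = sqrt(29 + 86) = sqrt(115))
(G(-145) + (-29 - 66*(-84))) + 27094 = (sqrt(115) + (-29 - 66*(-84))) + 27094 = (sqrt(115) + (-29 + 5544)) + 27094 = (sqrt(115) + 5515) + 27094 = (5515 + sqrt(115)) + 27094 = 32609 + sqrt(115)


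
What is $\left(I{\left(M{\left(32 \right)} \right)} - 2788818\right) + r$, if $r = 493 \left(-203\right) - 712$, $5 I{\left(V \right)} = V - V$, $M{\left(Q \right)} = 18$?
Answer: $-2889609$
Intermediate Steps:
$I{\left(V \right)} = 0$ ($I{\left(V \right)} = \frac{V - V}{5} = \frac{1}{5} \cdot 0 = 0$)
$r = -100791$ ($r = -100079 - 712 = -100791$)
$\left(I{\left(M{\left(32 \right)} \right)} - 2788818\right) + r = \left(0 - 2788818\right) - 100791 = -2788818 - 100791 = -2889609$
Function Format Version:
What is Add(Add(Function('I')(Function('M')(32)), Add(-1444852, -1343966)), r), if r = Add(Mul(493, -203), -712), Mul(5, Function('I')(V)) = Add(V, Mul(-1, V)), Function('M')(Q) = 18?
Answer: -2889609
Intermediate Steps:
Function('I')(V) = 0 (Function('I')(V) = Mul(Rational(1, 5), Add(V, Mul(-1, V))) = Mul(Rational(1, 5), 0) = 0)
r = -100791 (r = Add(-100079, -712) = -100791)
Add(Add(Function('I')(Function('M')(32)), Add(-1444852, -1343966)), r) = Add(Add(0, Add(-1444852, -1343966)), -100791) = Add(Add(0, -2788818), -100791) = Add(-2788818, -100791) = -2889609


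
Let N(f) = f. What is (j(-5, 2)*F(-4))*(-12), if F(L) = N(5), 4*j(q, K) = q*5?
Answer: 375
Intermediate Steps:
j(q, K) = 5*q/4 (j(q, K) = (q*5)/4 = (5*q)/4 = 5*q/4)
F(L) = 5
(j(-5, 2)*F(-4))*(-12) = (((5/4)*(-5))*5)*(-12) = -25/4*5*(-12) = -125/4*(-12) = 375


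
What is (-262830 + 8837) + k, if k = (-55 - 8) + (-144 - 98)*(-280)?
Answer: -186296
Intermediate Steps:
k = 67697 (k = -63 - 242*(-280) = -63 + 67760 = 67697)
(-262830 + 8837) + k = (-262830 + 8837) + 67697 = -253993 + 67697 = -186296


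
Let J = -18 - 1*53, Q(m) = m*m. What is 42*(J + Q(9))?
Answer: 420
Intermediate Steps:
Q(m) = m²
J = -71 (J = -18 - 53 = -71)
42*(J + Q(9)) = 42*(-71 + 9²) = 42*(-71 + 81) = 42*10 = 420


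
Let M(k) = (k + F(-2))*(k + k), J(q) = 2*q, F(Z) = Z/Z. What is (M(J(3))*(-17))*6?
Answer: -8568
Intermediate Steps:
F(Z) = 1
M(k) = 2*k*(1 + k) (M(k) = (k + 1)*(k + k) = (1 + k)*(2*k) = 2*k*(1 + k))
(M(J(3))*(-17))*6 = ((2*(2*3)*(1 + 2*3))*(-17))*6 = ((2*6*(1 + 6))*(-17))*6 = ((2*6*7)*(-17))*6 = (84*(-17))*6 = -1428*6 = -8568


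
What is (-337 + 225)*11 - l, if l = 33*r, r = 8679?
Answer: -287639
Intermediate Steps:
l = 286407 (l = 33*8679 = 286407)
(-337 + 225)*11 - l = (-337 + 225)*11 - 1*286407 = -112*11 - 286407 = -1232 - 286407 = -287639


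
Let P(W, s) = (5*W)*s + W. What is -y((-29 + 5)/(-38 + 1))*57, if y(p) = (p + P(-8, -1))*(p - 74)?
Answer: 186875184/1369 ≈ 1.3651e+5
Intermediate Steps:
P(W, s) = W + 5*W*s (P(W, s) = 5*W*s + W = W + 5*W*s)
y(p) = (-74 + p)*(32 + p) (y(p) = (p - 8*(1 + 5*(-1)))*(p - 74) = (p - 8*(1 - 5))*(-74 + p) = (p - 8*(-4))*(-74 + p) = (p + 32)*(-74 + p) = (32 + p)*(-74 + p) = (-74 + p)*(32 + p))
-y((-29 + 5)/(-38 + 1))*57 = -(-2368 + ((-29 + 5)/(-38 + 1))**2 - 42*(-29 + 5)/(-38 + 1))*57 = -(-2368 + (-24/(-37))**2 - (-1008)/(-37))*57 = -(-2368 + (-24*(-1/37))**2 - (-1008)*(-1)/37)*57 = -(-2368 + (24/37)**2 - 42*24/37)*57 = -(-2368 + 576/1369 - 1008/37)*57 = -(-3278512)*57/1369 = -1*(-186875184/1369) = 186875184/1369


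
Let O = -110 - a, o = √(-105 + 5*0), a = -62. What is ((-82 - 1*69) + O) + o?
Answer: -199 + I*√105 ≈ -199.0 + 10.247*I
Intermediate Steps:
o = I*√105 (o = √(-105 + 0) = √(-105) = I*√105 ≈ 10.247*I)
O = -48 (O = -110 - 1*(-62) = -110 + 62 = -48)
((-82 - 1*69) + O) + o = ((-82 - 1*69) - 48) + I*√105 = ((-82 - 69) - 48) + I*√105 = (-151 - 48) + I*√105 = -199 + I*√105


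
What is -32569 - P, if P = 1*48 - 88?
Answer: -32529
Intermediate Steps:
P = -40 (P = 48 - 88 = -40)
-32569 - P = -32569 - 1*(-40) = -32569 + 40 = -32529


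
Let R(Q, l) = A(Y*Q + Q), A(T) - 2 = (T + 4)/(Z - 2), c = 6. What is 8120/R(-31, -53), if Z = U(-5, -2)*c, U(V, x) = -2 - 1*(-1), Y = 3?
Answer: 8120/17 ≈ 477.65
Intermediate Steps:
U(V, x) = -1 (U(V, x) = -2 + 1 = -1)
Z = -6 (Z = -1*6 = -6)
A(T) = 3/2 - T/8 (A(T) = 2 + (T + 4)/(-6 - 2) = 2 + (4 + T)/(-8) = 2 + (4 + T)*(-⅛) = 2 + (-½ - T/8) = 3/2 - T/8)
R(Q, l) = 3/2 - Q/2 (R(Q, l) = 3/2 - (3*Q + Q)/8 = 3/2 - Q/2)
8120/R(-31, -53) = 8120/(3/2 - ½*(-31)) = 8120/(3/2 + 31/2) = 8120/17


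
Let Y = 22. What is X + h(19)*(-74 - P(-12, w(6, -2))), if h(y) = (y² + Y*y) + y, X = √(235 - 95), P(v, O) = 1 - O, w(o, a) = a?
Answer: -61446 + 2*√35 ≈ -61434.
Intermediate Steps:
X = 2*√35 (X = √140 = 2*√35 ≈ 11.832)
h(y) = y² + 23*y (h(y) = (y² + 22*y) + y = y² + 23*y)
X + h(19)*(-74 - P(-12, w(6, -2))) = 2*√35 + (19*(23 + 19))*(-74 - (1 - 1*(-2))) = 2*√35 + (19*42)*(-74 - (1 + 2)) = 2*√35 + 798*(-74 - 1*3) = 2*√35 + 798*(-74 - 3) = 2*√35 + 798*(-77) = 2*√35 - 61446 = -61446 + 2*√35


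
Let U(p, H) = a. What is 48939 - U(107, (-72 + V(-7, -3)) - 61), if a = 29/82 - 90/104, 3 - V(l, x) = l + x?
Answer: 104339039/2132 ≈ 48940.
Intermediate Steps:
V(l, x) = 3 - l - x (V(l, x) = 3 - (l + x) = 3 + (-l - x) = 3 - l - x)
a = -1091/2132 (a = 29*(1/82) - 90*1/104 = 29/82 - 45/52 = -1091/2132 ≈ -0.51173)
U(p, H) = -1091/2132
48939 - U(107, (-72 + V(-7, -3)) - 61) = 48939 - 1*(-1091/2132) = 48939 + 1091/2132 = 104339039/2132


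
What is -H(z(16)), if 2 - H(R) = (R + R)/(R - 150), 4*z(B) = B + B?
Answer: -150/71 ≈ -2.1127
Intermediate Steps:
z(B) = B/2 (z(B) = (B + B)/4 = (2*B)/4 = B/2)
H(R) = 2 - 2*R/(-150 + R) (H(R) = 2 - (R + R)/(R - 150) = 2 - 2*R/(-150 + R))
-H(z(16)) = -(-300)/(-150 + (½)*16) = -(-300)/(-150 + 8) = -(-300)/(-142) = -(-300)*(-1)/142 = -1*150/71 = -150/71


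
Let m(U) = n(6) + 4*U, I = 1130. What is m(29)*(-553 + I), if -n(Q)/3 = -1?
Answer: 68663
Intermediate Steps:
n(Q) = 3 (n(Q) = -3*(-1) = 3)
m(U) = 3 + 4*U
m(29)*(-553 + I) = (3 + 4*29)*(-553 + 1130) = (3 + 116)*577 = 119*577 = 68663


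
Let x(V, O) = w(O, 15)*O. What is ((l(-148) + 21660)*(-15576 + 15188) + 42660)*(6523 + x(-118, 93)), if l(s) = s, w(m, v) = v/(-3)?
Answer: -50305607768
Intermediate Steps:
w(m, v) = -v/3 (w(m, v) = v*(-⅓) = -v/3)
x(V, O) = -5*O (x(V, O) = (-⅓*15)*O = -5*O)
((l(-148) + 21660)*(-15576 + 15188) + 42660)*(6523 + x(-118, 93)) = ((-148 + 21660)*(-15576 + 15188) + 42660)*(6523 - 5*93) = (21512*(-388) + 42660)*(6523 - 465) = (-8346656 + 42660)*6058 = -8303996*6058 = -50305607768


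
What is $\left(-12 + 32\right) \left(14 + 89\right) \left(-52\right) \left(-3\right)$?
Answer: $321360$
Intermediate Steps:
$\left(-12 + 32\right) \left(14 + 89\right) \left(-52\right) \left(-3\right) = 20 \cdot 103 \left(-52\right) \left(-3\right) = 2060 \left(-52\right) \left(-3\right) = \left(-107120\right) \left(-3\right) = 321360$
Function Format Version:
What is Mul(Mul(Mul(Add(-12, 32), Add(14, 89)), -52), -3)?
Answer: 321360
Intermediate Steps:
Mul(Mul(Mul(Add(-12, 32), Add(14, 89)), -52), -3) = Mul(Mul(Mul(20, 103), -52), -3) = Mul(Mul(2060, -52), -3) = Mul(-107120, -3) = 321360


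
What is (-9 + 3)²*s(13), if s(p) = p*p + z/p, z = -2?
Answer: 79020/13 ≈ 6078.5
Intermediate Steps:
s(p) = p² - 2/p (s(p) = p*p - 2/p = p² - 2/p)
(-9 + 3)²*s(13) = (-9 + 3)²*((-2 + 13³)/13) = (-6)²*((-2 + 2197)/13) = 36*((1/13)*2195) = 36*(2195/13) = 79020/13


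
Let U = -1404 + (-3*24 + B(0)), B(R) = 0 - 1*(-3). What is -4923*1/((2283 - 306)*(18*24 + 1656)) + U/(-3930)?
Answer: 112243727/300424920 ≈ 0.37362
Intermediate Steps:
B(R) = 3 (B(R) = 0 + 3 = 3)
U = -1473 (U = -1404 + (-3*24 + 3) = -1404 + (-72 + 3) = -1404 - 69 = -1473)
-4923*1/((2283 - 306)*(18*24 + 1656)) + U/(-3930) = -4923*1/((2283 - 306)*(18*24 + 1656)) - 1473/(-3930) = -4923*1/(1977*(432 + 1656)) - 1473*(-1/3930) = -4923/(2088*1977) + 491/1310 = -4923/4127976 + 491/1310 = -4923*1/4127976 + 491/1310 = -547/458664 + 491/1310 = 112243727/300424920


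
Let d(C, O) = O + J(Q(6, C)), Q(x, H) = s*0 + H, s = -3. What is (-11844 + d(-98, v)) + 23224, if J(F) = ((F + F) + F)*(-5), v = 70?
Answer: 12920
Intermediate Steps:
Q(x, H) = H (Q(x, H) = -3*0 + H = 0 + H = H)
J(F) = -15*F (J(F) = (2*F + F)*(-5) = (3*F)*(-5) = -15*F)
d(C, O) = O - 15*C
(-11844 + d(-98, v)) + 23224 = (-11844 + (70 - 15*(-98))) + 23224 = (-11844 + (70 + 1470)) + 23224 = (-11844 + 1540) + 23224 = -10304 + 23224 = 12920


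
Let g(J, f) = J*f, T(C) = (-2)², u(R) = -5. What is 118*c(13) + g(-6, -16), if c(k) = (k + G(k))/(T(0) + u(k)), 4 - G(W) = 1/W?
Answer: -24712/13 ≈ -1900.9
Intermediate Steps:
G(W) = 4 - 1/W
T(C) = 4
c(k) = -4 + 1/k - k (c(k) = (k + (4 - 1/k))/(4 - 5) = (4 + k - 1/k)/(-1) = (4 + k - 1/k)*(-1) = -4 + 1/k - k)
118*c(13) + g(-6, -16) = 118*(-4 + 1/13 - 1*13) - 6*(-16) = 118*(-4 + 1/13 - 13) + 96 = 118*(-220/13) + 96 = -25960/13 + 96 = -24712/13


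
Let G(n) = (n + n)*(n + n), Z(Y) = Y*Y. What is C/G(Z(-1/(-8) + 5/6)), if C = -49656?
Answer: -4118667264/279841 ≈ -14718.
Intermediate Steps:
Z(Y) = Y²
G(n) = 4*n² (G(n) = (2*n)*(2*n) = 4*n²)
C/G(Z(-1/(-8) + 5/6)) = -49656*1/(4*(-1/(-8) + 5/6)⁴) = -49656*1/(4*(-1*(-⅛) + 5*(⅙))⁴) = -49656*1/(4*(⅛ + ⅚)⁴) = -49656/(4*((23/24)²)²) = -49656/(4*(529/576)²) = -49656/(4*(279841/331776)) = -49656/279841/82944 = -49656*82944/279841 = -4118667264/279841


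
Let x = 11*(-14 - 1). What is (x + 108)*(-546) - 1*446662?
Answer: -415540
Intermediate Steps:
x = -165 (x = 11*(-15) = -165)
(x + 108)*(-546) - 1*446662 = (-165 + 108)*(-546) - 1*446662 = -57*(-546) - 446662 = 31122 - 446662 = -415540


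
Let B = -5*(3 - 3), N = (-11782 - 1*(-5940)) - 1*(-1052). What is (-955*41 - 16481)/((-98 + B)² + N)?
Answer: -27818/2407 ≈ -11.557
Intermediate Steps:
N = -4790 (N = (-11782 + 5940) + 1052 = -5842 + 1052 = -4790)
B = 0 (B = -5*0 = 0)
(-955*41 - 16481)/((-98 + B)² + N) = (-955*41 - 16481)/((-98 + 0)² - 4790) = (-39155 - 16481)/((-98)² - 4790) = -55636/(9604 - 4790) = -55636/4814 = -55636*1/4814 = -27818/2407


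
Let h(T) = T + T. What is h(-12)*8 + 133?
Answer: -59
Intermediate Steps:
h(T) = 2*T
h(-12)*8 + 133 = (2*(-12))*8 + 133 = -24*8 + 133 = -192 + 133 = -59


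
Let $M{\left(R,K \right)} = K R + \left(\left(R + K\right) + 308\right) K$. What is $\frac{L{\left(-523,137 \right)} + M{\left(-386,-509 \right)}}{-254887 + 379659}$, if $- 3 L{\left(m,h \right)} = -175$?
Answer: $\frac{742973}{187158} \approx 3.9698$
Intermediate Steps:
$L{\left(m,h \right)} = \frac{175}{3}$ ($L{\left(m,h \right)} = \left(- \frac{1}{3}\right) \left(-175\right) = \frac{175}{3}$)
$M{\left(R,K \right)} = K R + K \left(308 + K + R\right)$ ($M{\left(R,K \right)} = K R + \left(\left(K + R\right) + 308\right) K = K R + \left(308 + K + R\right) K = K R + K \left(308 + K + R\right)$)
$\frac{L{\left(-523,137 \right)} + M{\left(-386,-509 \right)}}{-254887 + 379659} = \frac{\frac{175}{3} - 509 \left(308 - 509 + 2 \left(-386\right)\right)}{-254887 + 379659} = \frac{\frac{175}{3} - 509 \left(308 - 509 - 772\right)}{124772} = \left(\frac{175}{3} - -495257\right) \frac{1}{124772} = \left(\frac{175}{3} + 495257\right) \frac{1}{124772} = \frac{1485946}{3} \cdot \frac{1}{124772} = \frac{742973}{187158}$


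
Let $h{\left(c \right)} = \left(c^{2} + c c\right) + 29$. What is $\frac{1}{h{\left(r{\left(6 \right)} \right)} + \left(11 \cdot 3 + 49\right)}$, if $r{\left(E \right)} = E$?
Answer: $\frac{1}{183} \approx 0.0054645$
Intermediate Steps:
$h{\left(c \right)} = 29 + 2 c^{2}$ ($h{\left(c \right)} = \left(c^{2} + c^{2}\right) + 29 = 2 c^{2} + 29 = 29 + 2 c^{2}$)
$\frac{1}{h{\left(r{\left(6 \right)} \right)} + \left(11 \cdot 3 + 49\right)} = \frac{1}{\left(29 + 2 \cdot 6^{2}\right) + \left(11 \cdot 3 + 49\right)} = \frac{1}{\left(29 + 2 \cdot 36\right) + \left(33 + 49\right)} = \frac{1}{\left(29 + 72\right) + 82} = \frac{1}{101 + 82} = \frac{1}{183}$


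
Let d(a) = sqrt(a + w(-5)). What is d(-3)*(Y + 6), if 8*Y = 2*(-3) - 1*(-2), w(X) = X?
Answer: 11*I*sqrt(2) ≈ 15.556*I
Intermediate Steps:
Y = -1/2 (Y = (2*(-3) - 1*(-2))/8 = (-6 + 2)/8 = (1/8)*(-4) = -1/2 ≈ -0.50000)
d(a) = sqrt(-5 + a) (d(a) = sqrt(a - 5) = sqrt(-5 + a))
d(-3)*(Y + 6) = sqrt(-5 - 3)*(-1/2 + 6) = sqrt(-8)*(11/2) = (2*I*sqrt(2))*(11/2) = 11*I*sqrt(2)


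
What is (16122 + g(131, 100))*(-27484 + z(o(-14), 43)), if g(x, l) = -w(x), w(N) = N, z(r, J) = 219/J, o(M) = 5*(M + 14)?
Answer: -18894853663/43 ≈ -4.3942e+8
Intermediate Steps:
o(M) = 70 + 5*M (o(M) = 5*(14 + M) = 70 + 5*M)
g(x, l) = -x
(16122 + g(131, 100))*(-27484 + z(o(-14), 43)) = (16122 - 1*131)*(-27484 + 219/43) = (16122 - 131)*(-27484 + 219*(1/43)) = 15991*(-27484 + 219/43) = 15991*(-1181593/43) = -18894853663/43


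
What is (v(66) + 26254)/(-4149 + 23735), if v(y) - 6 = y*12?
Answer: 13526/9793 ≈ 1.3812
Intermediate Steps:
v(y) = 6 + 12*y (v(y) = 6 + y*12 = 6 + 12*y)
(v(66) + 26254)/(-4149 + 23735) = ((6 + 12*66) + 26254)/(-4149 + 23735) = ((6 + 792) + 26254)/19586 = (798 + 26254)*(1/19586) = 27052*(1/19586) = 13526/9793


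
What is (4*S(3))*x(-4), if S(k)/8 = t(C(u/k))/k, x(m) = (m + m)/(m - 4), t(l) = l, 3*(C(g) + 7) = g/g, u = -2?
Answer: -640/9 ≈ -71.111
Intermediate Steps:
C(g) = -20/3 (C(g) = -7 + (g/g)/3 = -7 + (⅓)*1 = -7 + ⅓ = -20/3)
x(m) = 2*m/(-4 + m) (x(m) = (2*m)/(-4 + m) = 2*m/(-4 + m))
S(k) = -160/(3*k) (S(k) = 8*(-20/(3*k)) = -160/(3*k))
(4*S(3))*x(-4) = (4*(-160/3/3))*(2*(-4)/(-4 - 4)) = (4*(-160/3*⅓))*(2*(-4)/(-8)) = (4*(-160/9))*(2*(-4)*(-⅛)) = -640/9*1 = -640/9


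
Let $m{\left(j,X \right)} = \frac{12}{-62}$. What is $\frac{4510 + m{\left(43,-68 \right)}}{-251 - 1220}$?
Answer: $- \frac{139804}{45601} \approx -3.0658$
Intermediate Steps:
$m{\left(j,X \right)} = - \frac{6}{31}$ ($m{\left(j,X \right)} = 12 \left(- \frac{1}{62}\right) = - \frac{6}{31}$)
$\frac{4510 + m{\left(43,-68 \right)}}{-251 - 1220} = \frac{4510 - \frac{6}{31}}{-251 - 1220} = \frac{139804}{31 \left(-1471\right)} = \frac{139804}{31} \left(- \frac{1}{1471}\right) = - \frac{139804}{45601}$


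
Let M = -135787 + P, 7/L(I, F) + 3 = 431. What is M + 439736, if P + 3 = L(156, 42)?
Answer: 130088895/428 ≈ 3.0395e+5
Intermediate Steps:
L(I, F) = 7/428 (L(I, F) = 7/(-3 + 431) = 7/428)
P = -1277/428 (P = -3 + 7/428 = -1277/428 ≈ -2.9836)
M = -58118113/428 (M = -135787 - 1277/428 = -58118113/428 ≈ -1.3579e+5)
M + 439736 = -58118113/428 + 439736 = 130088895/428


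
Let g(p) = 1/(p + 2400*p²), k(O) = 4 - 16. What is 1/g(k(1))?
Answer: 345588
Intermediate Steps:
k(O) = -12
1/g(k(1)) = 1/(1/((-12)*(1 + 2400*(-12)))) = 1/(-1/(12*(1 - 28800))) = 1/(-1/12/(-28799)) = 1/(-1/12*(-1/28799)) = 1/(1/345588) = 345588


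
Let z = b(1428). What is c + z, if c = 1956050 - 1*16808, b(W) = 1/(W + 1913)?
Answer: 6479007523/3341 ≈ 1.9392e+6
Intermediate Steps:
b(W) = 1/(1913 + W)
z = 1/3341 (z = 1/(1913 + 1428) = 1/3341 ≈ 0.00029931)
c = 1939242 (c = 1956050 - 16808 = 1939242)
c + z = 1939242 + 1/3341 = 6479007523/3341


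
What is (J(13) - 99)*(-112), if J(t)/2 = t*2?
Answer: 5264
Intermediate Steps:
J(t) = 4*t (J(t) = 2*(t*2) = 2*(2*t) = 4*t)
(J(13) - 99)*(-112) = (4*13 - 99)*(-112) = (52 - 99)*(-112) = -47*(-112) = 5264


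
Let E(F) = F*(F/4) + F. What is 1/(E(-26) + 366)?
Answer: 1/509 ≈ 0.0019646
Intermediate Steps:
E(F) = F + F**2/4 (E(F) = F*(F*(1/4)) + F = F*(F/4) + F = F**2/4 + F = F + F**2/4)
1/(E(-26) + 366) = 1/((1/4)*(-26)*(4 - 26) + 366) = 1/((1/4)*(-26)*(-22) + 366) = 1/(143 + 366) = 1/509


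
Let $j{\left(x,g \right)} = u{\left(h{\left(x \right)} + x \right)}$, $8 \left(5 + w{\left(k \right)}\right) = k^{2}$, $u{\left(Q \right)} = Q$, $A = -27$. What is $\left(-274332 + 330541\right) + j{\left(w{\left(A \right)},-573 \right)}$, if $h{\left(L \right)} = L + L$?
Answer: $\frac{451739}{8} \approx 56467.0$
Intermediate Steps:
$h{\left(L \right)} = 2 L$
$w{\left(k \right)} = -5 + \frac{k^{2}}{8}$
$j{\left(x,g \right)} = 3 x$ ($j{\left(x,g \right)} = 2 x + x = 3 x$)
$\left(-274332 + 330541\right) + j{\left(w{\left(A \right)},-573 \right)} = \left(-274332 + 330541\right) + 3 \left(-5 + \frac{\left(-27\right)^{2}}{8}\right) = 56209 + 3 \left(-5 + \frac{1}{8} \cdot 729\right) = 56209 + 3 \left(-5 + \frac{729}{8}\right) = 56209 + 3 \cdot \frac{689}{8} = 56209 + \frac{2067}{8} = \frac{451739}{8}$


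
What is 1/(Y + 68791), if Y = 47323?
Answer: 1/116114 ≈ 8.6122e-6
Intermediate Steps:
1/(Y + 68791) = 1/(47323 + 68791) = 1/116114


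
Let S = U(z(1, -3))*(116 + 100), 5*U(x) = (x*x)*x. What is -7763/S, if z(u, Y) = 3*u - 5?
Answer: 38815/1728 ≈ 22.462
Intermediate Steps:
z(u, Y) = -5 + 3*u
U(x) = x³/5 (U(x) = ((x*x)*x)/5 = (x²*x)/5 = x³/5)
S = -1728/5 (S = ((-5 + 3*1)³/5)*(116 + 100) = ((-5 + 3)³/5)*216 = ((⅕)*(-2)³)*216 = ((⅕)*(-8))*216 = -8/5*216 = -1728/5 ≈ -345.60)
-7763/S = -7763/(-1728/5) = -7763*(-5/1728) = 38815/1728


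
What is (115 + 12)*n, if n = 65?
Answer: 8255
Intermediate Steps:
(115 + 12)*n = (115 + 12)*65 = 127*65 = 8255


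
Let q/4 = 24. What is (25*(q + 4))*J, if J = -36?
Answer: -90000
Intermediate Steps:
q = 96 (q = 4*24 = 96)
(25*(q + 4))*J = (25*(96 + 4))*(-36) = (25*100)*(-36) = 2500*(-36) = -90000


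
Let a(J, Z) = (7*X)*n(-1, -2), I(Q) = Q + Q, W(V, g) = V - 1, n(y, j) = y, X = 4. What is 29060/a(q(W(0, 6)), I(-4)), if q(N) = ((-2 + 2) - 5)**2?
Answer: -7265/7 ≈ -1037.9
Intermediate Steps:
W(V, g) = -1 + V
q(N) = 25 (q(N) = (0 - 5)**2 = (-5)**2 = 25)
I(Q) = 2*Q
a(J, Z) = -28 (a(J, Z) = (7*4)*(-1) = 28*(-1) = -28)
29060/a(q(W(0, 6)), I(-4)) = 29060/(-28) = 29060*(-1/28) = -7265/7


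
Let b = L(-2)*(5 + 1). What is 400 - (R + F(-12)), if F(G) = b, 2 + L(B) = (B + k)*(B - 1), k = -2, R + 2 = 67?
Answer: 275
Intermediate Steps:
R = 65 (R = -2 + 67 = 65)
L(B) = -2 + (-1 + B)*(-2 + B) (L(B) = -2 + (B - 2)*(B - 1) = -2 + (-2 + B)*(-1 + B) = -2 + (-1 + B)*(-2 + B))
b = 60 (b = (-2*(-3 - 2))*(5 + 1) = -2*(-5)*6 = 10*6 = 60)
F(G) = 60
400 - (R + F(-12)) = 400 - (65 + 60) = 400 - 1*125 = 400 - 125 = 275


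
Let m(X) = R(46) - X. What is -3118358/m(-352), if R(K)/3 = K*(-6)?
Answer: 1559179/238 ≈ 6551.2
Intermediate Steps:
R(K) = -18*K (R(K) = 3*(K*(-6)) = 3*(-6*K) = -18*K)
m(X) = -828 - X (m(X) = -18*46 - X = -828 - X)
-3118358/m(-352) = -3118358/(-828 - 1*(-352)) = -3118358/(-828 + 352) = -3118358/(-476) = -3118358*(-1/476) = 1559179/238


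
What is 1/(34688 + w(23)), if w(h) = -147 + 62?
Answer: 1/34603 ≈ 2.8899e-5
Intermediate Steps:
w(h) = -85
1/(34688 + w(23)) = 1/(34688 - 85) = 1/34603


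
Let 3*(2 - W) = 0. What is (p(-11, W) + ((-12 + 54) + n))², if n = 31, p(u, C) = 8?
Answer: 6561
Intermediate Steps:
W = 2 (W = 2 - ⅓*0 = 2 + 0 = 2)
(p(-11, W) + ((-12 + 54) + n))² = (8 + ((-12 + 54) + 31))² = (8 + (42 + 31))² = (8 + 73)² = 81² = 6561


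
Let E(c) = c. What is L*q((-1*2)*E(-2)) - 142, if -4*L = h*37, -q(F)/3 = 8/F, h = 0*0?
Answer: -142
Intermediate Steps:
h = 0
q(F) = -24/F
L = 0 (L = -0*37 = -¼*0 = 0)
L*q((-1*2)*E(-2)) - 142 = 0*(-24/(-1*2*(-2))) - 142 = 0*(-24/((-2*(-2)))) - 142 = 0*(-24/4) - 142 = 0*(-24*¼) - 142 = 0*(-6) - 142 = 0 - 142 = -142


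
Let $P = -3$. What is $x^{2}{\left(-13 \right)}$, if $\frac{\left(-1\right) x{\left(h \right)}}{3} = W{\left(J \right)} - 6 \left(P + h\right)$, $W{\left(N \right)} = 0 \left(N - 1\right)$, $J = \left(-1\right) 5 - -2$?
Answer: $82944$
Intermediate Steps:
$J = -3$ ($J = -5 + 2 = -3$)
$W{\left(N \right)} = 0$ ($W{\left(N \right)} = 0 \left(-1 + N\right) = 0$)
$x{\left(h \right)} = -54 + 18 h$ ($x{\left(h \right)} = - 3 \left(0 - 6 \left(-3 + h\right)\right) = - 3 \left(0 - \left(-18 + 6 h\right)\right) = - 3 \left(18 - 6 h\right) = -54 + 18 h$)
$x^{2}{\left(-13 \right)} = \left(-54 + 18 \left(-13\right)\right)^{2} = \left(-54 - 234\right)^{2} = \left(-288\right)^{2} = 82944$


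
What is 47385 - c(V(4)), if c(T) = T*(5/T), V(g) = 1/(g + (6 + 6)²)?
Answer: 47380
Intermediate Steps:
V(g) = 1/(144 + g) (V(g) = 1/(g + 12²) = 1/(g + 144) = 1/(144 + g))
c(T) = 5
47385 - c(V(4)) = 47385 - 1*5 = 47385 - 5 = 47380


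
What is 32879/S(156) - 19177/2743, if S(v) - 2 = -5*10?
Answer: -91107593/131664 ≈ -691.97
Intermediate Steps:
S(v) = -48 (S(v) = 2 - 5*10 = 2 - 50 = -48)
32879/S(156) - 19177/2743 = 32879/(-48) - 19177/2743 = 32879*(-1/48) - 19177*1/2743 = -32879/48 - 19177/2743 = -91107593/131664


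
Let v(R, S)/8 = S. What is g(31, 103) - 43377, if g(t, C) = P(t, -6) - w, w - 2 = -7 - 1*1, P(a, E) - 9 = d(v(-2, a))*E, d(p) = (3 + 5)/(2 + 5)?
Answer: -303582/7 ≈ -43369.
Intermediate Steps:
v(R, S) = 8*S
d(p) = 8/7
P(a, E) = 9 + 8*E/7
w = -6 (w = 2 + (-7 - 1*1) = 2 + (-7 - 1) = 2 - 8 = -6)
g(t, C) = 57/7 (g(t, C) = (9 + (8/7)*(-6)) - 1*(-6) = (9 - 48/7) + 6 = 15/7 + 6 = 57/7)
g(31, 103) - 43377 = 57/7 - 43377 = -303582/7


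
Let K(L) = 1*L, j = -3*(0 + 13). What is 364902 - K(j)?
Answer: 364941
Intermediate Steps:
j = -39 (j = -3*13 = -39)
K(L) = L
364902 - K(j) = 364902 - 1*(-39) = 364902 + 39 = 364941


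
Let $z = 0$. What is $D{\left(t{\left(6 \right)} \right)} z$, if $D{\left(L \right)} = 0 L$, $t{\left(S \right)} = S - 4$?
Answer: $0$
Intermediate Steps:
$t{\left(S \right)} = -4 + S$
$D{\left(L \right)} = 0$
$D{\left(t{\left(6 \right)} \right)} z = 0 \cdot 0 = 0$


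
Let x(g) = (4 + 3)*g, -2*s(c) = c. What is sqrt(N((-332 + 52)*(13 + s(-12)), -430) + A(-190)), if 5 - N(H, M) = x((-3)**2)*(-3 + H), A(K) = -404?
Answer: 5*sqrt(13398) ≈ 578.75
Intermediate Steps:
s(c) = -c/2
x(g) = 7*g
N(H, M) = 194 - 63*H (N(H, M) = 5 - 7*(-3)**2*(-3 + H) = 5 - 7*9*(-3 + H) = 5 - 63*(-3 + H) = 5 - (-189 + 63*H) = 5 + (189 - 63*H) = 194 - 63*H)
sqrt(N((-332 + 52)*(13 + s(-12)), -430) + A(-190)) = sqrt((194 - 63*(-332 + 52)*(13 - 1/2*(-12))) - 404) = sqrt((194 - (-17640)*(13 + 6)) - 404) = sqrt((194 - (-17640)*19) - 404) = sqrt((194 - 63*(-5320)) - 404) = sqrt((194 + 335160) - 404) = sqrt(335354 - 404) = sqrt(334950) = 5*sqrt(13398)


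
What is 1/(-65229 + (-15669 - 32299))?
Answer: -1/113197 ≈ -8.8342e-6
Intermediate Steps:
1/(-65229 + (-15669 - 32299)) = 1/(-65229 - 47968) = 1/(-113197) = -1/113197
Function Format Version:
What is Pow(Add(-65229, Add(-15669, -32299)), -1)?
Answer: Rational(-1, 113197) ≈ -8.8342e-6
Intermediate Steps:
Pow(Add(-65229, Add(-15669, -32299)), -1) = Pow(Add(-65229, -47968), -1) = Pow(-113197, -1) = Rational(-1, 113197)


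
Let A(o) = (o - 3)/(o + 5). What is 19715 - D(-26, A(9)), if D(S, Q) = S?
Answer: 19741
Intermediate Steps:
A(o) = (-3 + o)/(5 + o)
19715 - D(-26, A(9)) = 19715 - 1*(-26) = 19715 + 26 = 19741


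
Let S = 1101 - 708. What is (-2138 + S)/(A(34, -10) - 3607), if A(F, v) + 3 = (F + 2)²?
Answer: 1745/2314 ≈ 0.75411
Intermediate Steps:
S = 393
A(F, v) = -3 + (2 + F)² (A(F, v) = -3 + (F + 2)² = -3 + (2 + F)²)
(-2138 + S)/(A(34, -10) - 3607) = (-2138 + 393)/((-3 + (2 + 34)²) - 3607) = -1745/((-3 + 36²) - 3607) = -1745/((-3 + 1296) - 3607) = -1745/(1293 - 3607) = -1745/(-2314) = -1745*(-1/2314) = 1745/2314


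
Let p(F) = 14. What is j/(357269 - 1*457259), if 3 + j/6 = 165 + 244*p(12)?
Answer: -3578/16665 ≈ -0.21470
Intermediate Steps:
j = 21468 (j = -18 + 6*(165 + 244*14) = -18 + 6*(165 + 3416) = -18 + 6*3581 = -18 + 21486 = 21468)
j/(357269 - 1*457259) = 21468/(357269 - 1*457259) = 21468/(357269 - 457259) = 21468/(-99990) = 21468*(-1/99990) = -3578/16665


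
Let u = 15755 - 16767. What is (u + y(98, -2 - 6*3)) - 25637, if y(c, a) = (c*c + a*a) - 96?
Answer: -16741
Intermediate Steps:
y(c, a) = -96 + a² + c² (y(c, a) = (c² + a²) - 96 = (a² + c²) - 96 = -96 + a² + c²)
u = -1012
(u + y(98, -2 - 6*3)) - 25637 = (-1012 + (-96 + (-2 - 6*3)² + 98²)) - 25637 = (-1012 + (-96 + (-2 - 18)² + 9604)) - 25637 = (-1012 + (-96 + (-20)² + 9604)) - 25637 = (-1012 + (-96 + 400 + 9604)) - 25637 = (-1012 + 9908) - 25637 = 8896 - 25637 = -16741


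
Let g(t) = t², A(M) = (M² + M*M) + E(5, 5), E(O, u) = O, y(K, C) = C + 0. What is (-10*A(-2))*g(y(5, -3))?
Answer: -1170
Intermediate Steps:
y(K, C) = C
A(M) = 5 + 2*M² (A(M) = (M² + M*M) + 5 = (M² + M²) + 5 = 2*M² + 5 = 5 + 2*M²)
(-10*A(-2))*g(y(5, -3)) = -10*(5 + 2*(-2)²)*(-3)² = -10*(5 + 2*4)*9 = -10*(5 + 8)*9 = -10*13*9 = -130*9 = -1170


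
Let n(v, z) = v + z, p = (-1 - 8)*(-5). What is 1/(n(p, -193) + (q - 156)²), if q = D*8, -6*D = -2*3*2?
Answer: 1/19452 ≈ 5.1409e-5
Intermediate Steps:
p = 45 (p = -9*(-5) = 45)
D = 2 (D = -(-2*3)*2/6 = -(-1)*2 = -⅙*(-12) = 2)
q = 16 (q = 2*8 = 16)
1/(n(p, -193) + (q - 156)²) = 1/((45 - 193) + (16 - 156)²) = 1/(-148 + (-140)²) = 1/(-148 + 19600) = 1/19452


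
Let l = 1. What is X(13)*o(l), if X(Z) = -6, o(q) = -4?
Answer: 24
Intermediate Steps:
X(13)*o(l) = -6*(-4) = 24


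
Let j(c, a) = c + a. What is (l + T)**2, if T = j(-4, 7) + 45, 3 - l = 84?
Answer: 1089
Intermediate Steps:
l = -81 (l = 3 - 1*84 = 3 - 84 = -81)
j(c, a) = a + c
T = 48 (T = (7 - 4) + 45 = 3 + 45 = 48)
(l + T)**2 = (-81 + 48)**2 = (-33)**2 = 1089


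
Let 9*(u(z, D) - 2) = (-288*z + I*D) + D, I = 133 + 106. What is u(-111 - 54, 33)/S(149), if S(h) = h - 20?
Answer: 2054/43 ≈ 47.767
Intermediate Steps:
I = 239
S(h) = -20 + h
u(z, D) = 2 - 32*z + 80*D/3 (u(z, D) = 2 + ((-288*z + 239*D) + D)/9 = 2 + (-288*z + 240*D)/9 = 2 + (-32*z + 80*D/3) = 2 - 32*z + 80*D/3)
u(-111 - 54, 33)/S(149) = (2 - 32*(-111 - 54) + (80/3)*33)/(-20 + 149) = (2 - 32*(-165) + 880)/129 = (2 + 5280 + 880)*(1/129) = 6162*(1/129) = 2054/43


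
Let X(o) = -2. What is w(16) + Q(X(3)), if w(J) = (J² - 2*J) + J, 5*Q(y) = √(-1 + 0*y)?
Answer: 240 + I/5 ≈ 240.0 + 0.2*I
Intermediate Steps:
Q(y) = I/5 (Q(y) = √(-1 + 0*y)/5 = √(-1 + 0)/5 = √(-1)/5 = I/5)
w(J) = J² - J
w(16) + Q(X(3)) = 16*(-1 + 16) + I/5 = 16*15 + I/5 = 240 + I/5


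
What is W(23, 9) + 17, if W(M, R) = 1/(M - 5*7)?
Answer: 203/12 ≈ 16.917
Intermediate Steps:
W(M, R) = 1/(-35 + M) (W(M, R) = 1/(M - 35) = 1/(-35 + M))
W(23, 9) + 17 = 1/(-35 + 23) + 17 = 1/(-12) + 17 = -1/12 + 17 = 203/12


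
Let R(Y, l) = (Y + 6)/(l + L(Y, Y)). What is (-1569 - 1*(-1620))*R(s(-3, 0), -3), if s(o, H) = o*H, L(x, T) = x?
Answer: -102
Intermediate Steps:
s(o, H) = H*o
R(Y, l) = (6 + Y)/(Y + l) (R(Y, l) = (Y + 6)/(l + Y) = (6 + Y)/(Y + l))
(-1569 - 1*(-1620))*R(s(-3, 0), -3) = (-1569 - 1*(-1620))*((6 + 0*(-3))/(0*(-3) - 3)) = (-1569 + 1620)*((6 + 0)/(0 - 3)) = 51*(6/(-3)) = 51*(-⅓*6) = 51*(-2) = -102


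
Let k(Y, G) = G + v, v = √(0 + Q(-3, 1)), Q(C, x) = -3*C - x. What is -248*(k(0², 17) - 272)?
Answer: 63240 - 496*√2 ≈ 62539.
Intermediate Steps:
Q(C, x) = -x - 3*C
v = 2*√2 (v = √(0 + (-1*1 - 3*(-3))) = √(0 + (-1 + 9)) = √(0 + 8) = √8 = 2*√2 ≈ 2.8284)
k(Y, G) = G + 2*√2
-248*(k(0², 17) - 272) = -248*((17 + 2*√2) - 272) = -248*(-255 + 2*√2) = 63240 - 496*√2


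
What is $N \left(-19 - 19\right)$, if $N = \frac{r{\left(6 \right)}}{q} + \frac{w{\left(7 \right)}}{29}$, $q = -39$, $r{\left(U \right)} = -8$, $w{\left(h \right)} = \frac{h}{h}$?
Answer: $- \frac{10298}{1131} \approx -9.1052$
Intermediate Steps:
$w{\left(h \right)} = 1$
$N = \frac{271}{1131}$ ($N = - \frac{8}{-39} + 1 \cdot \frac{1}{29} = \left(-8\right) \left(- \frac{1}{39}\right) + 1 \cdot \frac{1}{29} = \frac{8}{39} + \frac{1}{29} = \frac{271}{1131} \approx 0.23961$)
$N \left(-19 - 19\right) = \frac{271 \left(-19 - 19\right)}{1131} = \frac{271}{1131} \left(-38\right) = - \frac{10298}{1131}$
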